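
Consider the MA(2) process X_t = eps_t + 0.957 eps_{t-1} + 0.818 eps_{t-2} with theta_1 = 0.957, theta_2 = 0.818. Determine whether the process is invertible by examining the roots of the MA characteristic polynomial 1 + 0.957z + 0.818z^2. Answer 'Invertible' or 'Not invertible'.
\text{Invertible}

The MA(q) characteristic polynomial is P(z) = 1 + 0.957z + 0.818z^2.
Invertibility requires all roots to lie outside the unit circle, i.e. |z| > 1 for every root.
Set 1 + (0.957) z + (0.818) z^2 = 0, i.e. a z^2 + b z + c = 0 with a = 0.818, b = 0.957, c = 1.
Discriminant D = b^2 - 4ac = (0.957)^2 - 4*(0.818)*1 = 0.915849 - (3.272) = -2.356151.
D < 0, so the roots are the complex-conjugate pair z = (-b +/- i sqrt(-D)) / (2a) = -0.585 +/- 0.9382i.
For a conjugate pair |z|^2 = z * conj(z) = (product of roots) = c/a = 1/(0.818) = 1.222494, so |z| = sqrt(1.222494) = 1.1057 for both roots.
Moduli of all roots: 1.1057, 1.1057.
All moduli strictly greater than 1? Yes.
Verdict: Invertible.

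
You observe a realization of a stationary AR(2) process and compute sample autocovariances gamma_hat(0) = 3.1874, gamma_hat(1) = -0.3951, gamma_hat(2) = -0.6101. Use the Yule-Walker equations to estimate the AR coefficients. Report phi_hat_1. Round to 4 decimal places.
\hat\phi_{1} = -0.1500

The Yule-Walker equations for an AR(p) process read, in matrix form,
  Gamma_p phi = r_p,   with   (Gamma_p)_{ij} = gamma(|i - j|),
                       (r_p)_i = gamma(i),   i,j = 1..p.
Substitute the sample gammas (Toeplitz matrix and right-hand side of size 2):
  Gamma_p = [[3.1874, -0.3951], [-0.3951, 3.1874]]
  r_p     = [-0.3951, -0.6101]
Written out:
  3.1874 phi_1 - 0.3951 phi_2 = -0.3951
  -0.3951 phi_1 + 3.1874 phi_2 = -0.6101
Solve by Cramer's rule:
  det = gamma(0)^2 - gamma(1)^2 = (3.1874)^2 - (-0.3951)^2 = 10.15951876 - 0.15610401 = 10.00341475
  phi_hat_1 = [gamma(1) gamma(0) - gamma(1) gamma(2)] / det = [(-0.3951)(3.1874) - (-0.3951)(-0.6101)] / 10.00341475 = -1.50039225 / 10.00341475 = -0.15
  phi_hat_2 = [gamma(0) gamma(2) - gamma(1)^2] / det = [(3.1874)(-0.6101) - (-0.3951)^2] / 10.00341475 = -2.10073675 / 10.00341475 = -0.21
So phi_hat = [-0.1500, -0.2100].
Therefore phi_hat_1 = -0.1500.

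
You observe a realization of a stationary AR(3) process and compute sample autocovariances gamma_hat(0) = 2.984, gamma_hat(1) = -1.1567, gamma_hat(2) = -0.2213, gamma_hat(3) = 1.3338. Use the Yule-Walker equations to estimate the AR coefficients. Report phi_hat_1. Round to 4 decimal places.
\hat\phi_{1} = -0.3870

The Yule-Walker equations for an AR(p) process read, in matrix form,
  Gamma_p phi = r_p,   with   (Gamma_p)_{ij} = gamma(|i - j|),
                       (r_p)_i = gamma(i),   i,j = 1..p.
Substitute the sample gammas (Toeplitz matrix and right-hand side of size 3):
  Gamma_p = [[2.984, -1.1567, -0.2213], [-1.1567, 2.984, -1.1567], [-0.2213, -1.1567, 2.984]]
  r_p     = [-1.1567, -0.2213, 1.3338]
Written out (R1..R3):
  (R1) 2.984 phi_1 - 1.1567 phi_2 - 0.2213 phi_3 = -1.1567
  (R2) -1.1567 phi_1 + 2.984 phi_2 - 1.1567 phi_3 = -0.2213
  (R3) -0.2213 phi_1 - 1.1567 phi_2 + 2.984 phi_3 = 1.3338
Gaussian elimination:
  R2 <- R2 - (-1.1567/2.984) R1 = R2 - (-0.387634) R1:  2.535624 phi_2 - 1.242483 phi_3 = -0.669676
  R3 <- R3 - (-0.2213/2.984) R1 = R3 - (-0.074162) R1:  -1.242483 phi_2 + 2.967588 phi_3 = 1.248017
  R3 <- R3 - (-1.242483/2.535624) R2 = R3 - (-0.490011) R2:  2.358757 phi_3 = 0.919868
Back-substitution:
  phi_hat_3 = 0.919868 / 2.358757 = 0.38998
  phi_hat_2 = (-0.669676 - (-1.242483)(0.38998)) / 2.535624 = -0.073013
  phi_hat_1 = (-1.1567 - (-1.1567)(-0.073013) - (-0.2213)(0.38998)) / 2.984 = -0.387015
So phi_hat = [-0.3870, -0.0730, 0.3900].
Therefore phi_hat_1 = -0.3870.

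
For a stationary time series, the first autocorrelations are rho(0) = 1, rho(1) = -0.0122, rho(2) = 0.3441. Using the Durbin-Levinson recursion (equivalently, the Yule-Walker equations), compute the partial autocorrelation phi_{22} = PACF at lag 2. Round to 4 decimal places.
\phi_{22} = 0.3440

The PACF at lag k is phi_{kk}, the last component of the solution
to the Yule-Walker system G_k phi = r_k where
  (G_k)_{ij} = rho(|i - j|), (r_k)_i = rho(i), i,j = 1..k.
Equivalently, Durbin-Levinson gives phi_{kk} iteratively:
  phi_{11} = rho(1)
  phi_{kk} = [rho(k) - sum_{j=1..k-1} phi_{k-1,j} rho(k-j)]
            / [1 - sum_{j=1..k-1} phi_{k-1,j} rho(j)],
  phi_{k,j} = phi_{k-1,j} - phi_{kk} phi_{k-1,k-j},  j = 1..k-1.
Step k = 1:
  phi_11 = rho(1) = -0.0122.
Step k = 2:
  phi_22 = [rho(2) - phi_11 rho(1)] / [1 - phi_11 rho(1)] = [0.3441 - (-0.0122)(-0.0122)] / [1 - (-0.0122)(-0.0122)]
         = 0.34395116 / 0.99985116 = 0.344.
Therefore phi_{22} = 0.3440.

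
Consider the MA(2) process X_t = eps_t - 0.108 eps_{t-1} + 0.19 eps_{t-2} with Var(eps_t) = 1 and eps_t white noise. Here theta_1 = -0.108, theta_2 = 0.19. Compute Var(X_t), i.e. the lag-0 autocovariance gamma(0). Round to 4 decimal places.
\gamma(0) = 1.0478

For an MA(q) process X_t = eps_t + sum_i theta_i eps_{t-i} with
Var(eps_t) = sigma^2, the variance is
  gamma(0) = sigma^2 * (1 + sum_i theta_i^2).
  sum_i theta_i^2 = (-0.108)^2 + (0.19)^2 = 0.011664 + 0.0361 = 0.047764.
  gamma(0) = 1 * (1 + 0.047764) = 1 * 1.047764 = 1.047764, which rounds to 1.0478.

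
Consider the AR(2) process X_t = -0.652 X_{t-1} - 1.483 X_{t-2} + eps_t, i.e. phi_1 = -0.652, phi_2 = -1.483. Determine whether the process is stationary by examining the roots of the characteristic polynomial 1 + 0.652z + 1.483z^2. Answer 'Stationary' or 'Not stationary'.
\text{Not stationary}

The AR(p) characteristic polynomial is P(z) = 1 + 0.652z + 1.483z^2.
Stationarity requires all roots to lie outside the unit circle, i.e. |z| > 1 for every root.
Set 1 + (0.652) z + (1.483) z^2 = 0, i.e. a z^2 + b z + c = 0 with a = 1.483, b = 0.652, c = 1.
Discriminant D = b^2 - 4ac = (0.652)^2 - 4*(1.483)*1 = 0.425104 - (5.932) = -5.506896.
D < 0, so the roots are the complex-conjugate pair z = (-b +/- i sqrt(-D)) / (2a) = -0.2198 +/- 0.7912i.
For a conjugate pair |z|^2 = z * conj(z) = (product of roots) = c/a = 1/(1.483) = 0.674309, so |z| = sqrt(0.674309) = 0.8212 for both roots.
Moduli of all roots: 0.8212, 0.8212.
All moduli strictly greater than 1? No.
Verdict: Not stationary.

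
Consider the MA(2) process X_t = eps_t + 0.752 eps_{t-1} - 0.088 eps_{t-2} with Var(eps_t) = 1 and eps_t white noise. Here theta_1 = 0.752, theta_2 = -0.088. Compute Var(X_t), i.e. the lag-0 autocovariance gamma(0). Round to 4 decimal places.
\gamma(0) = 1.5732

For an MA(q) process X_t = eps_t + sum_i theta_i eps_{t-i} with
Var(eps_t) = sigma^2, the variance is
  gamma(0) = sigma^2 * (1 + sum_i theta_i^2).
  sum_i theta_i^2 = (0.752)^2 + (-0.088)^2 = 0.565504 + 0.007744 = 0.573248.
  gamma(0) = 1 * (1 + 0.573248) = 1 * 1.573248 = 1.573248, which rounds to 1.5732.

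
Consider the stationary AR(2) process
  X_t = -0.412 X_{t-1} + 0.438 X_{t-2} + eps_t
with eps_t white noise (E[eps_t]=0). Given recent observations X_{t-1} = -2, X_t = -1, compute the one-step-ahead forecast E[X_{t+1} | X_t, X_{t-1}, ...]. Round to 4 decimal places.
E[X_{t+1} \mid \mathcal F_t] = -0.4640

For an AR(p) model X_t = c + sum_i phi_i X_{t-i} + eps_t, the
one-step-ahead conditional mean is
  E[X_{t+1} | X_t, ...] = c + sum_i phi_i X_{t+1-i}.
Substitute known values:
  E[X_{t+1} | ...] = (-0.412) * (-1) + (0.438) * (-2)
                   = -0.4640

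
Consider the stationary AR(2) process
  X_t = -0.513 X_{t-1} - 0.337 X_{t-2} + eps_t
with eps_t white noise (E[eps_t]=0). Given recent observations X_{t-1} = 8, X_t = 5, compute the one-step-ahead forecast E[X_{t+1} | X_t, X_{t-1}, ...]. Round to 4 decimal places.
E[X_{t+1} \mid \mathcal F_t] = -5.2610

For an AR(p) model X_t = c + sum_i phi_i X_{t-i} + eps_t, the
one-step-ahead conditional mean is
  E[X_{t+1} | X_t, ...] = c + sum_i phi_i X_{t+1-i}.
Substitute known values:
  E[X_{t+1} | ...] = (-0.513) * (5) + (-0.337) * (8)
                   = -5.2610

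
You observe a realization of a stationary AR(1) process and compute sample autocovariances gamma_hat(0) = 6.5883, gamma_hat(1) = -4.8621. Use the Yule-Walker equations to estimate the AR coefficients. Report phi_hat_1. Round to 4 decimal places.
\hat\phi_{1} = -0.7380

The Yule-Walker equations for an AR(p) process read, in matrix form,
  Gamma_p phi = r_p,   with   (Gamma_p)_{ij} = gamma(|i - j|),
                       (r_p)_i = gamma(i),   i,j = 1..p.
Substitute the sample gammas (Toeplitz matrix and right-hand side of size 1):
  Gamma_p = [[6.5883]]
  r_p     = [-4.8621]
With p = 1 this is the single equation gamma(0) phi_1 = gamma(1):
  phi_hat_1 = gamma(1) / gamma(0) = -4.8621 / 6.5883 = -0.7380.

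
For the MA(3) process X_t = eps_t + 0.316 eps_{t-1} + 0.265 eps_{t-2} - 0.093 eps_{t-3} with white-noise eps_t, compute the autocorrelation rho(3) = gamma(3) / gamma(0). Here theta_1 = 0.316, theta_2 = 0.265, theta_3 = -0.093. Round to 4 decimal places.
\rho(3) = -0.0789

For an MA(q) process with theta_0 = 1, the autocovariance is
  gamma(k) = sigma^2 * sum_{i=0..q-k} theta_i * theta_{i+k},
and rho(k) = gamma(k) / gamma(0). Sigma^2 cancels.
  numerator   = (1)*(-0.093) = -0.093.
  denominator = (1)^2 + (0.316)^2 + (0.265)^2 + (-0.093)^2 = 1.17873.
  rho(3) = -0.093 / 1.17873 = -0.0789.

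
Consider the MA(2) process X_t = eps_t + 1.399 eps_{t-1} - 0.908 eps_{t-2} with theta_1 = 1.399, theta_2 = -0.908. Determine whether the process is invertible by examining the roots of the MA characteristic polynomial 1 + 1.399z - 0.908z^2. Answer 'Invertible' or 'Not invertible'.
\text{Not invertible}

The MA(q) characteristic polynomial is P(z) = 1 + 1.399z - 0.908z^2.
Invertibility requires all roots to lie outside the unit circle, i.e. |z| > 1 for every root.
Set 1 + (1.399) z + (-0.908) z^2 = 0, i.e. a z^2 + b z + c = 0 with a = -0.908, b = 1.399, c = 1.
Discriminant D = b^2 - 4ac = (1.399)^2 - 4*(-0.908)*1 = 1.957201 - (-3.632) = 5.589201.
D >= 0, so the roots are real: z = (-b +/- sqrt(D)) / (2a) = (-1.399 +/- 2.364149) / (-1.816).
  z_1 = (-1.399 + 2.364149) / (-1.816) = -0.5315,   |z_1| = 0.5315.
  z_2 = (-1.399 - 2.364149) / (-1.816) = 2.0722,   |z_2| = 2.0722.
Moduli of all roots: 0.5315, 2.0722.
All moduli strictly greater than 1? No.
Verdict: Not invertible.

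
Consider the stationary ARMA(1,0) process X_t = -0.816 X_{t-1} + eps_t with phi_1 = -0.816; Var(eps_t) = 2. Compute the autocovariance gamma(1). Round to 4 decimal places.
\gamma(1) = -4.8841

Multiply the model equation by X_{t-k} and take expectations. With theta_0 = psi_0 = 1 and psi_j the MA(infinity) weights, this gives
  gamma(k) - sum_i phi_i gamma(k-i) = c_k,
  c_k = sigma^2 * sum_{j=k..q} theta_j psi_{j-k}   (c_k = 0 for k > q),
using gamma(-m) = gamma(m).
Pure AR (q = 0): c_0 = sigma^2 = 2, c_k = 0 for k >= 1.
Equations for k = 0 and k = 1 (AR order 1):
  gamma(0) = phi_1 gamma(1) + c_0
  gamma(1) = phi_1 gamma(0) + c_1
Substituting the second into the first: gamma(0) (1 - phi_1^2) = c_0 + phi_1 c_1, so
  gamma(0) = c_0 / (1 - phi_1^2) = 2 / (1 - (-0.816)^2) = 2 / 0.334144 = 5.985443.
  gamma(1) = phi_1 gamma(0) = (-0.816)(5.985443) = -4.884122.
Therefore gamma(1) = -4.8841 (to 4 decimal places).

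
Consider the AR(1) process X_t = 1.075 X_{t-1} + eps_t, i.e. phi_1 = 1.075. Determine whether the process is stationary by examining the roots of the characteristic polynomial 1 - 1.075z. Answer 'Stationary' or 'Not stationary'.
\text{Not stationary}

The AR(p) characteristic polynomial is P(z) = 1 - 1.075z.
Stationarity requires all roots to lie outside the unit circle, i.e. |z| > 1 for every root.
This is linear in z: 1 + (-1.075) z = 0  =>  z = -1/(-1.075) = 0.930233,  |z| = 0.930233.
Moduli of all roots: 0.9302.
All moduli strictly greater than 1? No.
Verdict: Not stationary.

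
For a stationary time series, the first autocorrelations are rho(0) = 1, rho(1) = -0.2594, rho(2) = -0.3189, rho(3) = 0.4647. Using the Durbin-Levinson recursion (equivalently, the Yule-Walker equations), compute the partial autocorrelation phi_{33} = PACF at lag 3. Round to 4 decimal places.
\phi_{33} = 0.3110

The PACF at lag k is phi_{kk}, the last component of the solution
to the Yule-Walker system G_k phi = r_k where
  (G_k)_{ij} = rho(|i - j|), (r_k)_i = rho(i), i,j = 1..k.
Equivalently, Durbin-Levinson gives phi_{kk} iteratively:
  phi_{11} = rho(1)
  phi_{kk} = [rho(k) - sum_{j=1..k-1} phi_{k-1,j} rho(k-j)]
            / [1 - sum_{j=1..k-1} phi_{k-1,j} rho(j)],
  phi_{k,j} = phi_{k-1,j} - phi_{kk} phi_{k-1,k-j},  j = 1..k-1.
Step k = 1:
  phi_11 = rho(1) = -0.2594.
Step k = 2:
  phi_22 = [rho(2) - phi_11 rho(1)] / [1 - phi_11 rho(1)] = [-0.3189 - (-0.2594)(-0.2594)] / [1 - (-0.2594)(-0.2594)]
         = -0.38618836 / 0.93271164 = -0.414049.
  Update: phi_21 = phi_11 - phi_22 phi_11 = -0.2594 - (-0.414049)(-0.2594) = -0.366804.
Step k = 3:
  phi_33 = [rho(3) - phi_21 rho(2) - phi_22 rho(1)] / [1 - phi_21 rho(1) - phi_22 rho(2)]
    numerator   = 0.4647 - (-0.366804)(-0.3189) - (-0.414049)(-0.2594) = 0.24032178
    denominator = 1 - (-0.366804)(-0.2594) - (-0.414049)(-0.3189) = 0.77281072
  phi_33 = 0.24032178 / 0.77281072 = 0.311.
Therefore phi_{33} = 0.3110.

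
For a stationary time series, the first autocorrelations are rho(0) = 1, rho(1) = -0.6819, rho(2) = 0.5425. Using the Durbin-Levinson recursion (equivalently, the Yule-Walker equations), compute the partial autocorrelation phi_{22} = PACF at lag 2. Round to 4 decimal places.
\phi_{22} = 0.1449

The PACF at lag k is phi_{kk}, the last component of the solution
to the Yule-Walker system G_k phi = r_k where
  (G_k)_{ij} = rho(|i - j|), (r_k)_i = rho(i), i,j = 1..k.
Equivalently, Durbin-Levinson gives phi_{kk} iteratively:
  phi_{11} = rho(1)
  phi_{kk} = [rho(k) - sum_{j=1..k-1} phi_{k-1,j} rho(k-j)]
            / [1 - sum_{j=1..k-1} phi_{k-1,j} rho(j)],
  phi_{k,j} = phi_{k-1,j} - phi_{kk} phi_{k-1,k-j},  j = 1..k-1.
Step k = 1:
  phi_11 = rho(1) = -0.6819.
Step k = 2:
  phi_22 = [rho(2) - phi_11 rho(1)] / [1 - phi_11 rho(1)] = [0.5425 - (-0.6819)(-0.6819)] / [1 - (-0.6819)(-0.6819)]
         = 0.07751239 / 0.53501239 = 0.1449.
Therefore phi_{22} = 0.1449.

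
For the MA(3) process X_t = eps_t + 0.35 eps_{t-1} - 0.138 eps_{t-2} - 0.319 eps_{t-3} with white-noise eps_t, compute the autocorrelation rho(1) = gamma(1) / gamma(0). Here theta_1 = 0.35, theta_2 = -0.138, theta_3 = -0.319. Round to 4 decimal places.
\rho(1) = 0.2781

For an MA(q) process with theta_0 = 1, the autocovariance is
  gamma(k) = sigma^2 * sum_{i=0..q-k} theta_i * theta_{i+k},
and rho(k) = gamma(k) / gamma(0). Sigma^2 cancels.
  numerator   = (1)*(0.35) + (0.35)*(-0.138) + (-0.138)*(-0.319) = 0.345722.
  denominator = (1)^2 + (0.35)^2 + (-0.138)^2 + (-0.319)^2 = 1.243305.
  rho(1) = 0.345722 / 1.243305 = 0.2781.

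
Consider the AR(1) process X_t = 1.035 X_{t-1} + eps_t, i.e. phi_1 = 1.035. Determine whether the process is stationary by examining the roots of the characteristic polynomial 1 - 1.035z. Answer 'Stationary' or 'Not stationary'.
\text{Not stationary}

The AR(p) characteristic polynomial is P(z) = 1 - 1.035z.
Stationarity requires all roots to lie outside the unit circle, i.e. |z| > 1 for every root.
This is linear in z: 1 + (-1.035) z = 0  =>  z = -1/(-1.035) = 0.966184,  |z| = 0.966184.
Moduli of all roots: 0.9662.
All moduli strictly greater than 1? No.
Verdict: Not stationary.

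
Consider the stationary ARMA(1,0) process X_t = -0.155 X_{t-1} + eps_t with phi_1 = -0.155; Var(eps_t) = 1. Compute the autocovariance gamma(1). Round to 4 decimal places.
\gamma(1) = -0.1588

Multiply the model equation by X_{t-k} and take expectations. With theta_0 = psi_0 = 1 and psi_j the MA(infinity) weights, this gives
  gamma(k) - sum_i phi_i gamma(k-i) = c_k,
  c_k = sigma^2 * sum_{j=k..q} theta_j psi_{j-k}   (c_k = 0 for k > q),
using gamma(-m) = gamma(m).
Pure AR (q = 0): c_0 = sigma^2 = 1, c_k = 0 for k >= 1.
Equations for k = 0 and k = 1 (AR order 1):
  gamma(0) = phi_1 gamma(1) + c_0
  gamma(1) = phi_1 gamma(0) + c_1
Substituting the second into the first: gamma(0) (1 - phi_1^2) = c_0 + phi_1 c_1, so
  gamma(0) = c_0 / (1 - phi_1^2) = 1 / (1 - (-0.155)^2) = 1 / 0.975975 = 1.024616.
  gamma(1) = phi_1 gamma(0) = (-0.155)(1.024616) = -0.158816.
Therefore gamma(1) = -0.1588 (to 4 decimal places).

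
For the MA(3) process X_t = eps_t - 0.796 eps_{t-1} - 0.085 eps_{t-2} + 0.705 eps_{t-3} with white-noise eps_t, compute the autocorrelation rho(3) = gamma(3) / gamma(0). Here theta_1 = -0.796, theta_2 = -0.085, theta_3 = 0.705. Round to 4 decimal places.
\rho(3) = 0.3298

For an MA(q) process with theta_0 = 1, the autocovariance is
  gamma(k) = sigma^2 * sum_{i=0..q-k} theta_i * theta_{i+k},
and rho(k) = gamma(k) / gamma(0). Sigma^2 cancels.
  numerator   = (1)*(0.705) = 0.705.
  denominator = (1)^2 + (-0.796)^2 + (-0.085)^2 + (0.705)^2 = 2.137866.
  rho(3) = 0.705 / 2.137866 = 0.3298.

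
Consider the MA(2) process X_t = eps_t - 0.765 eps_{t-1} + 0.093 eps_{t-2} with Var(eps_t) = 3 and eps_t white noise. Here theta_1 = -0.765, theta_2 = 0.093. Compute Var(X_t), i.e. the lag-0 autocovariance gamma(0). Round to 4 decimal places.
\gamma(0) = 4.7816

For an MA(q) process X_t = eps_t + sum_i theta_i eps_{t-i} with
Var(eps_t) = sigma^2, the variance is
  gamma(0) = sigma^2 * (1 + sum_i theta_i^2).
  sum_i theta_i^2 = (-0.765)^2 + (0.093)^2 = 0.585225 + 0.008649 = 0.593874.
  gamma(0) = 3 * (1 + 0.593874) = 3 * 1.593874 = 4.781622, which rounds to 4.7816.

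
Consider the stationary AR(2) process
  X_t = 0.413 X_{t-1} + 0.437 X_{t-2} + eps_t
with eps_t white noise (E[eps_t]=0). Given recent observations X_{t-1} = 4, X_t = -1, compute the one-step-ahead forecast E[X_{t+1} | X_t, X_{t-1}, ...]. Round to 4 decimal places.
E[X_{t+1} \mid \mathcal F_t] = 1.3350

For an AR(p) model X_t = c + sum_i phi_i X_{t-i} + eps_t, the
one-step-ahead conditional mean is
  E[X_{t+1} | X_t, ...] = c + sum_i phi_i X_{t+1-i}.
Substitute known values:
  E[X_{t+1} | ...] = (0.413) * (-1) + (0.437) * (4)
                   = 1.3350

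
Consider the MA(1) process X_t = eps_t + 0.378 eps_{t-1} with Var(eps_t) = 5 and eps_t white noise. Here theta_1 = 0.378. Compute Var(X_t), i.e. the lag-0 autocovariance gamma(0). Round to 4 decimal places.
\gamma(0) = 5.7144

For an MA(q) process X_t = eps_t + sum_i theta_i eps_{t-i} with
Var(eps_t) = sigma^2, the variance is
  gamma(0) = sigma^2 * (1 + sum_i theta_i^2).
  sum_i theta_i^2 = (0.378)^2 = 0.142884.
  gamma(0) = 5 * (1 + 0.142884) = 5 * 1.142884 = 5.71442, which rounds to 5.7144.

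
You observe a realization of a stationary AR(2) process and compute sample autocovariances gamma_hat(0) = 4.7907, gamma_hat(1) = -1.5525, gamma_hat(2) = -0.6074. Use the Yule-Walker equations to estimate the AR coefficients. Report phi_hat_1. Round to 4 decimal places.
\hat\phi_{1} = -0.4080

The Yule-Walker equations for an AR(p) process read, in matrix form,
  Gamma_p phi = r_p,   with   (Gamma_p)_{ij} = gamma(|i - j|),
                       (r_p)_i = gamma(i),   i,j = 1..p.
Substitute the sample gammas (Toeplitz matrix and right-hand side of size 2):
  Gamma_p = [[4.7907, -1.5525], [-1.5525, 4.7907]]
  r_p     = [-1.5525, -0.6074]
Written out:
  4.7907 phi_1 - 1.5525 phi_2 = -1.5525
  -1.5525 phi_1 + 4.7907 phi_2 = -0.6074
Solve by Cramer's rule:
  det = gamma(0)^2 - gamma(1)^2 = (4.7907)^2 - (-1.5525)^2 = 22.95080649 - 2.41025625 = 20.54055024
  phi_hat_1 = [gamma(1) gamma(0) - gamma(1) gamma(2)] / det = [(-1.5525)(4.7907) - (-1.5525)(-0.6074)] / 20.54055024 = -8.38055025 / 20.54055024 = -0.408
  phi_hat_2 = [gamma(0) gamma(2) - gamma(1)^2] / det = [(4.7907)(-0.6074) - (-1.5525)^2] / 20.54055024 = -5.32012743 / 20.54055024 = -0.259
So phi_hat = [-0.4080, -0.2590].
Therefore phi_hat_1 = -0.4080.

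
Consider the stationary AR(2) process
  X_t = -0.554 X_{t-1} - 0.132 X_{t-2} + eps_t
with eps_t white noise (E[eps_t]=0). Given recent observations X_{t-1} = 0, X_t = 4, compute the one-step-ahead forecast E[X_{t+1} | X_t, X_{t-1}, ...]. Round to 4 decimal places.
E[X_{t+1} \mid \mathcal F_t] = -2.2160

For an AR(p) model X_t = c + sum_i phi_i X_{t-i} + eps_t, the
one-step-ahead conditional mean is
  E[X_{t+1} | X_t, ...] = c + sum_i phi_i X_{t+1-i}.
Substitute known values:
  E[X_{t+1} | ...] = (-0.554) * (4) + (-0.132) * (0)
                   = -2.2160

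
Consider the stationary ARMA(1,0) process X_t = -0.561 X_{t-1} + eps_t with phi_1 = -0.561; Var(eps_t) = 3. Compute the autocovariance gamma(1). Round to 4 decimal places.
\gamma(1) = -2.4559

Multiply the model equation by X_{t-k} and take expectations. With theta_0 = psi_0 = 1 and psi_j the MA(infinity) weights, this gives
  gamma(k) - sum_i phi_i gamma(k-i) = c_k,
  c_k = sigma^2 * sum_{j=k..q} theta_j psi_{j-k}   (c_k = 0 for k > q),
using gamma(-m) = gamma(m).
Pure AR (q = 0): c_0 = sigma^2 = 3, c_k = 0 for k >= 1.
Equations for k = 0 and k = 1 (AR order 1):
  gamma(0) = phi_1 gamma(1) + c_0
  gamma(1) = phi_1 gamma(0) + c_1
Substituting the second into the first: gamma(0) (1 - phi_1^2) = c_0 + phi_1 c_1, so
  gamma(0) = c_0 / (1 - phi_1^2) = 3 / (1 - (-0.561)^2) = 3 / 0.685279 = 4.377779.
  gamma(1) = phi_1 gamma(0) = (-0.561)(4.377779) = -2.455934.
Therefore gamma(1) = -2.4559 (to 4 decimal places).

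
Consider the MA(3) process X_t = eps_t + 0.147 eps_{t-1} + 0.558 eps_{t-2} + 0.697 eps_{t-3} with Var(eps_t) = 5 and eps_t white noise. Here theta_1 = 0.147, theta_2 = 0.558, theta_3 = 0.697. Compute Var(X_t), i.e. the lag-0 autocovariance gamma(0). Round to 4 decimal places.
\gamma(0) = 9.0939

For an MA(q) process X_t = eps_t + sum_i theta_i eps_{t-i} with
Var(eps_t) = sigma^2, the variance is
  gamma(0) = sigma^2 * (1 + sum_i theta_i^2).
  sum_i theta_i^2 = (0.147)^2 + (0.558)^2 + (0.697)^2 = 0.021609 + 0.311364 + 0.485809 = 0.818782.
  gamma(0) = 5 * (1 + 0.818782) = 5 * 1.818782 = 9.09391, which rounds to 9.0939.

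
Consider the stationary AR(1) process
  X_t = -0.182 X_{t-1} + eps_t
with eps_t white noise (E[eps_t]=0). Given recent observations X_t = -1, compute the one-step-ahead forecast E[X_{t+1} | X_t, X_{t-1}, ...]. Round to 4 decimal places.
E[X_{t+1} \mid \mathcal F_t] = 0.1820

For an AR(p) model X_t = c + sum_i phi_i X_{t-i} + eps_t, the
one-step-ahead conditional mean is
  E[X_{t+1} | X_t, ...] = c + sum_i phi_i X_{t+1-i}.
Substitute known values:
  E[X_{t+1} | ...] = (-0.182) * (-1)
                   = 0.1820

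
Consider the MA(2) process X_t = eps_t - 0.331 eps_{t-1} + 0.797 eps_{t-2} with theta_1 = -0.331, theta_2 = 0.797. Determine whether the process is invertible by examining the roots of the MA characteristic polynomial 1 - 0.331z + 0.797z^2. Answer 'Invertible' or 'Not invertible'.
\text{Invertible}

The MA(q) characteristic polynomial is P(z) = 1 - 0.331z + 0.797z^2.
Invertibility requires all roots to lie outside the unit circle, i.e. |z| > 1 for every root.
Set 1 + (-0.331) z + (0.797) z^2 = 0, i.e. a z^2 + b z + c = 0 with a = 0.797, b = -0.331, c = 1.
Discriminant D = b^2 - 4ac = (-0.331)^2 - 4*(0.797)*1 = 0.109561 - (3.188) = -3.078439.
D < 0, so the roots are the complex-conjugate pair z = (-b +/- i sqrt(-D)) / (2a) = 0.2077 +/- 1.1007i.
For a conjugate pair |z|^2 = z * conj(z) = (product of roots) = c/a = 1/(0.797) = 1.254705, so |z| = sqrt(1.254705) = 1.1201 for both roots.
Moduli of all roots: 1.1201, 1.1201.
All moduli strictly greater than 1? Yes.
Verdict: Invertible.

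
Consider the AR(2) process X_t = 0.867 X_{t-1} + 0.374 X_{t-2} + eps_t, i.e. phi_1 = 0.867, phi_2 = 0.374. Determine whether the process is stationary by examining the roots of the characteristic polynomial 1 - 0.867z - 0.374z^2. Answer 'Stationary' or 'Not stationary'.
\text{Not stationary}

The AR(p) characteristic polynomial is P(z) = 1 - 0.867z - 0.374z^2.
Stationarity requires all roots to lie outside the unit circle, i.e. |z| > 1 for every root.
Set 1 + (-0.867) z + (-0.374) z^2 = 0, i.e. a z^2 + b z + c = 0 with a = -0.374, b = -0.867, c = 1.
Discriminant D = b^2 - 4ac = (-0.867)^2 - 4*(-0.374)*1 = 0.751689 - (-1.496) = 2.247689.
D >= 0, so the roots are real: z = (-b +/- sqrt(D)) / (2a) = (0.867 +/- 1.499229) / (-0.748).
  z_1 = (0.867 + 1.499229) / (-0.748) = -3.1634,   |z_1| = 3.1634.
  z_2 = (0.867 - 1.499229) / (-0.748) = 0.8452,   |z_2| = 0.8452.
Moduli of all roots: 3.1634, 0.8452.
All moduli strictly greater than 1? No.
Verdict: Not stationary.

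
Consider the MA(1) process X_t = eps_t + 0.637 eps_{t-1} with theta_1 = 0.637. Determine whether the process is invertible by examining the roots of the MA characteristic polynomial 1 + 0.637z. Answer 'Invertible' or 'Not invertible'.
\text{Invertible}

The MA(q) characteristic polynomial is P(z) = 1 + 0.637z.
Invertibility requires all roots to lie outside the unit circle, i.e. |z| > 1 for every root.
This is linear in z: 1 + (0.637) z = 0  =>  z = -1/(0.637) = -1.569859,  |z| = 1.569859.
Moduli of all roots: 1.5699.
All moduli strictly greater than 1? Yes.
Verdict: Invertible.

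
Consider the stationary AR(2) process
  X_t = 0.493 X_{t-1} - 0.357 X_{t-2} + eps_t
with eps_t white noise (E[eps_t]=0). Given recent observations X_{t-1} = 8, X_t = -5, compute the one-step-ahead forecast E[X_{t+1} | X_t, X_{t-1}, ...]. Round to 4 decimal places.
E[X_{t+1} \mid \mathcal F_t] = -5.3210

For an AR(p) model X_t = c + sum_i phi_i X_{t-i} + eps_t, the
one-step-ahead conditional mean is
  E[X_{t+1} | X_t, ...] = c + sum_i phi_i X_{t+1-i}.
Substitute known values:
  E[X_{t+1} | ...] = (0.493) * (-5) + (-0.357) * (8)
                   = -5.3210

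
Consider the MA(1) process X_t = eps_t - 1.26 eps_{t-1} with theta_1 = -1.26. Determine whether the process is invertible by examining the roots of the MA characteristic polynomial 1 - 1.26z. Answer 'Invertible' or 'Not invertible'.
\text{Not invertible}

The MA(q) characteristic polynomial is P(z) = 1 - 1.26z.
Invertibility requires all roots to lie outside the unit circle, i.e. |z| > 1 for every root.
This is linear in z: 1 + (-1.26) z = 0  =>  z = -1/(-1.26) = 0.793651,  |z| = 0.793651.
Moduli of all roots: 0.7937.
All moduli strictly greater than 1? No.
Verdict: Not invertible.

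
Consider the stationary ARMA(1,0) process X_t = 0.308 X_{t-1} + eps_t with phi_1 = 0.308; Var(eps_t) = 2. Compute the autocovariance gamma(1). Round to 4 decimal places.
\gamma(1) = 0.6806

Multiply the model equation by X_{t-k} and take expectations. With theta_0 = psi_0 = 1 and psi_j the MA(infinity) weights, this gives
  gamma(k) - sum_i phi_i gamma(k-i) = c_k,
  c_k = sigma^2 * sum_{j=k..q} theta_j psi_{j-k}   (c_k = 0 for k > q),
using gamma(-m) = gamma(m).
Pure AR (q = 0): c_0 = sigma^2 = 2, c_k = 0 for k >= 1.
Equations for k = 0 and k = 1 (AR order 1):
  gamma(0) = phi_1 gamma(1) + c_0
  gamma(1) = phi_1 gamma(0) + c_1
Substituting the second into the first: gamma(0) (1 - phi_1^2) = c_0 + phi_1 c_1, so
  gamma(0) = c_0 / (1 - phi_1^2) = 2 / (1 - (0.308)^2) = 2 / 0.905136 = 2.209613.
  gamma(1) = phi_1 gamma(0) = (0.308)(2.209613) = 0.680561.
Therefore gamma(1) = 0.6806 (to 4 decimal places).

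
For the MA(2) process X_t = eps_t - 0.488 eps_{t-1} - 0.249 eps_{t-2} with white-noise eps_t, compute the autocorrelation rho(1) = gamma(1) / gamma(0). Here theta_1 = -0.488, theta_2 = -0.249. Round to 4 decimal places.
\rho(1) = -0.2819

For an MA(q) process with theta_0 = 1, the autocovariance is
  gamma(k) = sigma^2 * sum_{i=0..q-k} theta_i * theta_{i+k},
and rho(k) = gamma(k) / gamma(0). Sigma^2 cancels.
  numerator   = (1)*(-0.488) + (-0.488)*(-0.249) = -0.366488.
  denominator = (1)^2 + (-0.488)^2 + (-0.249)^2 = 1.300145.
  rho(1) = -0.366488 / 1.300145 = -0.2819.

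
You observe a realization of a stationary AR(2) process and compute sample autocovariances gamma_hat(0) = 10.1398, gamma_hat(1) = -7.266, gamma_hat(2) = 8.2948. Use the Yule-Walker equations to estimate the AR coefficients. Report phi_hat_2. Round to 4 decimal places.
\hat\phi_{2} = 0.6260

The Yule-Walker equations for an AR(p) process read, in matrix form,
  Gamma_p phi = r_p,   with   (Gamma_p)_{ij} = gamma(|i - j|),
                       (r_p)_i = gamma(i),   i,j = 1..p.
Substitute the sample gammas (Toeplitz matrix and right-hand side of size 2):
  Gamma_p = [[10.1398, -7.266], [-7.266, 10.1398]]
  r_p     = [-7.266, 8.2948]
Written out:
  10.1398 phi_1 - 7.266 phi_2 = -7.266
  -7.266 phi_1 + 10.1398 phi_2 = 8.2948
Solve by Cramer's rule:
  det = gamma(0)^2 - gamma(1)^2 = (10.1398)^2 - (-7.266)^2 = 102.81554404 - 52.794756 = 50.02078804
  phi_hat_1 = [gamma(1) gamma(0) - gamma(1) gamma(2)] / det = [(-7.266)(10.1398) - (-7.266)(8.2948)] / 50.02078804 = -13.40577 / 50.02078804 = -0.268
  phi_hat_2 = [gamma(0) gamma(2) - gamma(1)^2] / det = [(10.1398)(8.2948) - (-7.266)^2] / 50.02078804 = 31.31285704 / 50.02078804 = 0.626
So phi_hat = [-0.2680, 0.6260].
Therefore phi_hat_2 = 0.6260.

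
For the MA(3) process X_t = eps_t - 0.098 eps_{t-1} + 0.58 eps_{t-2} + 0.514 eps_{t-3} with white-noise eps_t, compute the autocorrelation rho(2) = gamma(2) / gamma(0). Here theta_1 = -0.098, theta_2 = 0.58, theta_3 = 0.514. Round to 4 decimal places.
\rho(2) = 0.3289

For an MA(q) process with theta_0 = 1, the autocovariance is
  gamma(k) = sigma^2 * sum_{i=0..q-k} theta_i * theta_{i+k},
and rho(k) = gamma(k) / gamma(0). Sigma^2 cancels.
  numerator   = (1)*(0.58) + (-0.098)*(0.514) = 0.529628.
  denominator = (1)^2 + (-0.098)^2 + (0.58)^2 + (0.514)^2 = 1.6102.
  rho(2) = 0.529628 / 1.6102 = 0.3289.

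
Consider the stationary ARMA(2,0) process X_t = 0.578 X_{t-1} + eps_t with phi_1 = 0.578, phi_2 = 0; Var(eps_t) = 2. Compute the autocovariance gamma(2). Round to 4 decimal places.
\gamma(2) = 1.0034

Multiply the model equation by X_{t-k} and take expectations. With theta_0 = psi_0 = 1 and psi_j the MA(infinity) weights, this gives
  gamma(k) - sum_i phi_i gamma(k-i) = c_k,
  c_k = sigma^2 * sum_{j=k..q} theta_j psi_{j-k}   (c_k = 0 for k > q),
using gamma(-m) = gamma(m).
Pure AR (q = 0): c_0 = sigma^2 = 2, c_k = 0 for k >= 1.
Equations for k = 0, 1, 2 (AR order 2, c_2 = 0):
  (E0) gamma(0) = phi_1 gamma(1) + phi_2 gamma(2) + c_0
  (E1) gamma(1) = phi_1 gamma(0) + phi_2 gamma(1) + c_1
  (E2) gamma(2) = phi_1 gamma(1) + phi_2 gamma(0)
From (E1): gamma(1) = A gamma(0) + B with
  A = phi_1 / (1 - phi_2) = 0.578 / 1 = 0.578,   B = c_1 / (1 - phi_2) = 0 / 1 = 0.
Insert (E2) into (E0): gamma(0) (1 - phi_2^2) = phi_1 (1 + phi_2) gamma(1) + c_0.
  phi_1 (1 + phi_2) = (0.578)(1) = 0.578,   1 - phi_2^2 = 1.
Replace gamma(1) by A gamma(0) + B and collect gamma(0):
  gamma(0) [1 - (0.578)(0.578)] = c_0 = 2
  gamma(0) * 0.665916 = 2
  gamma(0) = 2 / 0.665916 = 3.003382.
  gamma(1) = A gamma(0) = (0.578)(3.003382) = 1.735955.
  gamma(2) = phi_1 gamma(1) + phi_2 gamma(0) = (0.578)(1.735955) + (0)(3.003382) = 1.003382.
Therefore gamma(2) = 1.0034 (to 4 decimal places).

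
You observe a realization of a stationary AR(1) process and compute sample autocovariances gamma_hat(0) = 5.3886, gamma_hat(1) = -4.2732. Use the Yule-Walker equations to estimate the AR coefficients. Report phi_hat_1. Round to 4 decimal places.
\hat\phi_{1} = -0.7930

The Yule-Walker equations for an AR(p) process read, in matrix form,
  Gamma_p phi = r_p,   with   (Gamma_p)_{ij} = gamma(|i - j|),
                       (r_p)_i = gamma(i),   i,j = 1..p.
Substitute the sample gammas (Toeplitz matrix and right-hand side of size 1):
  Gamma_p = [[5.3886]]
  r_p     = [-4.2732]
With p = 1 this is the single equation gamma(0) phi_1 = gamma(1):
  phi_hat_1 = gamma(1) / gamma(0) = -4.2732 / 5.3886 = -0.7930.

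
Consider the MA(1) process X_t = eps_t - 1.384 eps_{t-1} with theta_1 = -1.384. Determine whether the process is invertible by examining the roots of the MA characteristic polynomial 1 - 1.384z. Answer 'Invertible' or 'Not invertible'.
\text{Not invertible}

The MA(q) characteristic polynomial is P(z) = 1 - 1.384z.
Invertibility requires all roots to lie outside the unit circle, i.e. |z| > 1 for every root.
This is linear in z: 1 + (-1.384) z = 0  =>  z = -1/(-1.384) = 0.722543,  |z| = 0.722543.
Moduli of all roots: 0.7225.
All moduli strictly greater than 1? No.
Verdict: Not invertible.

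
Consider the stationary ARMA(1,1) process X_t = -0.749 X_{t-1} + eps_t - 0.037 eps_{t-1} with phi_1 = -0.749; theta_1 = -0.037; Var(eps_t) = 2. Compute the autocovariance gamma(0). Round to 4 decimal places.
\gamma(0) = 4.8146

Multiply the model equation by X_{t-k} and take expectations. With theta_0 = psi_0 = 1 and psi_j the MA(infinity) weights, this gives
  gamma(k) - sum_i phi_i gamma(k-i) = c_k,
  c_k = sigma^2 * sum_{j=k..q} theta_j psi_{j-k}   (c_k = 0 for k > q),
using gamma(-m) = gamma(m).
psi-weights needed (psi_j = theta_j + sum_i phi_i psi_{j-i}):
  psi_1 = theta_1 + phi_1 = -0.037 + (-0.749) = -0.786
Right-hand sides:
  c_0 = sigma^2 (1 + theta_1 psi_1) = 2 * (1 + (-0.037)(-0.786)) = 2 * 1.029082 = 2.058164
  c_1 = sigma^2 theta_1 = 2 * (-0.037) = -0.074
  c_2 = 0
Equations for k = 0 and k = 1 (AR order 1):
  gamma(0) = phi_1 gamma(1) + c_0
  gamma(1) = phi_1 gamma(0) + c_1
Substituting the second into the first: gamma(0) (1 - phi_1^2) = c_0 + phi_1 c_1, so
  gamma(0) = (c_0 + phi_1 c_1) / (1 - phi_1^2) = (2.058164 + (-0.749)(-0.074)) / (1 - (-0.749)^2) = 2.11359 / 0.438999 = 4.814567.
Therefore gamma(0) = 4.8146 (to 4 decimal places).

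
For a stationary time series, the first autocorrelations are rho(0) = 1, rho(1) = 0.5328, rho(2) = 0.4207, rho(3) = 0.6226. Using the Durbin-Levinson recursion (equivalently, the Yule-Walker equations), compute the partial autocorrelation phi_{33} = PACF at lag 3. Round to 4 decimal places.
\phi_{33} = 0.4920

The PACF at lag k is phi_{kk}, the last component of the solution
to the Yule-Walker system G_k phi = r_k where
  (G_k)_{ij} = rho(|i - j|), (r_k)_i = rho(i), i,j = 1..k.
Equivalently, Durbin-Levinson gives phi_{kk} iteratively:
  phi_{11} = rho(1)
  phi_{kk} = [rho(k) - sum_{j=1..k-1} phi_{k-1,j} rho(k-j)]
            / [1 - sum_{j=1..k-1} phi_{k-1,j} rho(j)],
  phi_{k,j} = phi_{k-1,j} - phi_{kk} phi_{k-1,k-j},  j = 1..k-1.
Step k = 1:
  phi_11 = rho(1) = 0.5328.
Step k = 2:
  phi_22 = [rho(2) - phi_11 rho(1)] / [1 - phi_11 rho(1)] = [0.4207 - (0.5328)(0.5328)] / [1 - (0.5328)(0.5328)]
         = 0.13682416 / 0.71612416 = 0.191062.
  Update: phi_21 = phi_11 - phi_22 phi_11 = 0.5328 - (0.191062)(0.5328) = 0.431002.
Step k = 3:
  phi_33 = [rho(3) - phi_21 rho(2) - phi_22 rho(1)] / [1 - phi_21 rho(1) - phi_22 rho(2)]
    numerator   = 0.6226 - (0.431002)(0.4207) - (0.191062)(0.5328) = 0.33947954
    denominator = 1 - (0.431002)(0.5328) - (0.191062)(0.4207) = 0.68998225
  phi_33 = 0.33947954 / 0.68998225 = 0.492.
Therefore phi_{33} = 0.4920.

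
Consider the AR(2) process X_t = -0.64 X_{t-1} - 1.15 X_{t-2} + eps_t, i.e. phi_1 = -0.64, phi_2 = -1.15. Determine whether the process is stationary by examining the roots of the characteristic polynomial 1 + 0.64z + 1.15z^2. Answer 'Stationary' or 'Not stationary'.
\text{Not stationary}

The AR(p) characteristic polynomial is P(z) = 1 + 0.64z + 1.15z^2.
Stationarity requires all roots to lie outside the unit circle, i.e. |z| > 1 for every root.
Set 1 + (0.64) z + (1.15) z^2 = 0, i.e. a z^2 + b z + c = 0 with a = 1.15, b = 0.64, c = 1.
Discriminant D = b^2 - 4ac = (0.64)^2 - 4*(1.15)*1 = 0.4096 - (4.6) = -4.1904.
D < 0, so the roots are the complex-conjugate pair z = (-b +/- i sqrt(-D)) / (2a) = -0.2783 +/- 0.89i.
For a conjugate pair |z|^2 = z * conj(z) = (product of roots) = c/a = 1/(1.15) = 0.869565, so |z| = sqrt(0.869565) = 0.9325 for both roots.
Moduli of all roots: 0.9325, 0.9325.
All moduli strictly greater than 1? No.
Verdict: Not stationary.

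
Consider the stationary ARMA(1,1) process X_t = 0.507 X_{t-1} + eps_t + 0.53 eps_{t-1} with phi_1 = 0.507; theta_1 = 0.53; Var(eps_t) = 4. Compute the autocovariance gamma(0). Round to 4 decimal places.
\gamma(0) = 9.7897

Multiply the model equation by X_{t-k} and take expectations. With theta_0 = psi_0 = 1 and psi_j the MA(infinity) weights, this gives
  gamma(k) - sum_i phi_i gamma(k-i) = c_k,
  c_k = sigma^2 * sum_{j=k..q} theta_j psi_{j-k}   (c_k = 0 for k > q),
using gamma(-m) = gamma(m).
psi-weights needed (psi_j = theta_j + sum_i phi_i psi_{j-i}):
  psi_1 = theta_1 + phi_1 = 0.53 + (0.507) = 1.037
Right-hand sides:
  c_0 = sigma^2 (1 + theta_1 psi_1) = 4 * (1 + (0.53)(1.037)) = 4 * 1.54961 = 6.19844
  c_1 = sigma^2 theta_1 = 4 * (0.53) = 2.12
  c_2 = 0
Equations for k = 0 and k = 1 (AR order 1):
  gamma(0) = phi_1 gamma(1) + c_0
  gamma(1) = phi_1 gamma(0) + c_1
Substituting the second into the first: gamma(0) (1 - phi_1^2) = c_0 + phi_1 c_1, so
  gamma(0) = (c_0 + phi_1 c_1) / (1 - phi_1^2) = (6.19844 + (0.507)(2.12)) / (1 - (0.507)^2) = 7.27328 / 0.742951 = 9.789717.
Therefore gamma(0) = 9.7897 (to 4 decimal places).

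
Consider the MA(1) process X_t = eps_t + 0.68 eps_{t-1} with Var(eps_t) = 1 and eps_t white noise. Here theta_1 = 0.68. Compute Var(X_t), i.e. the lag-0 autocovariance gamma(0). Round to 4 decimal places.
\gamma(0) = 1.4624

For an MA(q) process X_t = eps_t + sum_i theta_i eps_{t-i} with
Var(eps_t) = sigma^2, the variance is
  gamma(0) = sigma^2 * (1 + sum_i theta_i^2).
  sum_i theta_i^2 = (0.68)^2 = 0.4624.
  gamma(0) = 1 * (1 + 0.4624) = 1 * 1.4624 = 1.4624.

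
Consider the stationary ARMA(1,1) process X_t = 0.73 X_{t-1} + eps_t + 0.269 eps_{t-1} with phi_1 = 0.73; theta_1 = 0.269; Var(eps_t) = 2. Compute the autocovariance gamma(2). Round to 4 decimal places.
\gamma(2) = 3.7357

Multiply the model equation by X_{t-k} and take expectations. With theta_0 = psi_0 = 1 and psi_j the MA(infinity) weights, this gives
  gamma(k) - sum_i phi_i gamma(k-i) = c_k,
  c_k = sigma^2 * sum_{j=k..q} theta_j psi_{j-k}   (c_k = 0 for k > q),
using gamma(-m) = gamma(m).
psi-weights needed (psi_j = theta_j + sum_i phi_i psi_{j-i}):
  psi_1 = theta_1 + phi_1 = 0.269 + (0.73) = 0.999
Right-hand sides:
  c_0 = sigma^2 (1 + theta_1 psi_1) = 2 * (1 + (0.269)(0.999)) = 2 * 1.268731 = 2.537462
  c_1 = sigma^2 theta_1 = 2 * (0.269) = 0.538
  c_2 = 0
Equations for k = 0 and k = 1 (AR order 1):
  gamma(0) = phi_1 gamma(1) + c_0
  gamma(1) = phi_1 gamma(0) + c_1
Substituting the second into the first: gamma(0) (1 - phi_1^2) = c_0 + phi_1 c_1, so
  gamma(0) = (c_0 + phi_1 c_1) / (1 - phi_1^2) = (2.537462 + (0.73)(0.538)) / (1 - (0.73)^2) = 2.930202 / 0.4671 = 6.273179.
  gamma(1) = phi_1 gamma(0) + c_1 = (0.73)(6.273179) + (0.538) = 5.117421.
For k = 2 (> q): gamma(2) = phi_1 gamma(1) = (0.73)(5.117421) = 3.735717.
Therefore gamma(2) = 3.7357 (to 4 decimal places).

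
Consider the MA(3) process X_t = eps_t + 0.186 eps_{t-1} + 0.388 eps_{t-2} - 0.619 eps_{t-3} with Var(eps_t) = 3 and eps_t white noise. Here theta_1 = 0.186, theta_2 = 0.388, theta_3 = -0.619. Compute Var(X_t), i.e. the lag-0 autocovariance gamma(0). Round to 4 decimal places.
\gamma(0) = 4.7049

For an MA(q) process X_t = eps_t + sum_i theta_i eps_{t-i} with
Var(eps_t) = sigma^2, the variance is
  gamma(0) = sigma^2 * (1 + sum_i theta_i^2).
  sum_i theta_i^2 = (0.186)^2 + (0.388)^2 + (-0.619)^2 = 0.034596 + 0.150544 + 0.383161 = 0.568301.
  gamma(0) = 3 * (1 + 0.568301) = 3 * 1.568301 = 4.704903, which rounds to 4.7049.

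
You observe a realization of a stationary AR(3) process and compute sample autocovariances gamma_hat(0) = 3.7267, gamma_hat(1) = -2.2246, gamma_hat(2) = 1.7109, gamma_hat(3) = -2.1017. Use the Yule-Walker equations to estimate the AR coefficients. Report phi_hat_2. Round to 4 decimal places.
\hat\phi_{2} = -0.0310

The Yule-Walker equations for an AR(p) process read, in matrix form,
  Gamma_p phi = r_p,   with   (Gamma_p)_{ij} = gamma(|i - j|),
                       (r_p)_i = gamma(i),   i,j = 1..p.
Substitute the sample gammas (Toeplitz matrix and right-hand side of size 3):
  Gamma_p = [[3.7267, -2.2246, 1.7109], [-2.2246, 3.7267, -2.2246], [1.7109, -2.2246, 3.7267]]
  r_p     = [-2.2246, 1.7109, -2.1017]
Written out (R1..R3):
  (R1) 3.7267 phi_1 - 2.2246 phi_2 + 1.7109 phi_3 = -2.2246
  (R2) -2.2246 phi_1 + 3.7267 phi_2 - 2.2246 phi_3 = 1.7109
  (R3) 1.7109 phi_1 - 2.2246 phi_2 + 3.7267 phi_3 = -2.1017
Gaussian elimination:
  R2 <- R2 - (-2.2246/3.7267) R1 = R2 - (-0.596936) R1:  2.398757 phi_2 - 1.203303 phi_3 = 0.382957
  R3 <- R3 - (1.7109/3.7267) R1 = R3 - (0.459092) R1:  -1.203303 phi_2 + 2.941239 phi_3 = -1.080403
  R3 <- R3 - (-1.203303/2.398757) R2 = R3 - (-0.501636) R2:  2.337619 phi_3 = -0.888298
Back-substitution:
  phi_hat_3 = -0.888298 / 2.337619 = -0.380001
  phi_hat_2 = (0.382957 - (-1.203303)(-0.380001)) / 2.398757 = -0.030974
  phi_hat_1 = (-2.2246 - (-2.2246)(-0.030974) - (1.7109)(-0.380001)) / 3.7267 = -0.44097
So phi_hat = [-0.4410, -0.0310, -0.3800].
Therefore phi_hat_2 = -0.0310.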